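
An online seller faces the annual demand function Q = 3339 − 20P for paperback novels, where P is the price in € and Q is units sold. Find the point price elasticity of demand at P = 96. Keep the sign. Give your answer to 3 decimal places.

At P = 96, Q = 1419.
dQ/dP = −20.
ε = (dQ/dP)(P/Q) = (-20)(96/1419).

-1.353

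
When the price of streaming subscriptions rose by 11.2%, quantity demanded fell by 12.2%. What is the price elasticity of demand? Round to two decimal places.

ε = %ΔQ / %ΔP = (-12.2)/(11.2) = -1.089.

-1.09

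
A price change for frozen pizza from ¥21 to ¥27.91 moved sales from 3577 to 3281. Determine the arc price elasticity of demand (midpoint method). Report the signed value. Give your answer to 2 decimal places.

-0.31

ΔQ = 3281 − 3577 = -296; ΔP = 27.91 − 21 = 6.91.
Midpoints: P̄ = 24.45, Q̄ = 3429.0.
ε = (ΔQ/ΔP)(P̄/Q̄) = (-296/6.91)(24.45/3429.0).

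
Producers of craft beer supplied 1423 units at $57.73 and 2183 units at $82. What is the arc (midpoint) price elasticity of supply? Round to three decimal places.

ΔQ = 2183 − 1423 = 760; ΔP = 82 − 57.73 = 24.27.
Midpoints: P̄ = 69.86, Q̄ = 1803.0.
ε_s = (ΔQ/ΔP)(P̄/Q̄) = (760/24.27)(69.86/1803.0).

1.213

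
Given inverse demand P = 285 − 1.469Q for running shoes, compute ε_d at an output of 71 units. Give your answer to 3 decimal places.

At Q = 71, P = 285 − 1.469(71) = 180.70.
dP/dQ = −1.469, so dQ/dP = 1/(−1.469) = -0.681.
ε = (dQ/dP)(P/Q) = (-0.681)(180.70/71).

-1.733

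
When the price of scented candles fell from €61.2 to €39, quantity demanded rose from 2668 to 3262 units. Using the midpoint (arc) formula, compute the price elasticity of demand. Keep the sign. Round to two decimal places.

-0.45

ΔQ = 3262 − 2668 = 594; ΔP = 39 − 61.2 = -22.2.
Midpoints: P̄ = 50.10, Q̄ = 2965.0.
ε = (ΔQ/ΔP)(P̄/Q̄) = (594/-22.2)(50.10/2965.0).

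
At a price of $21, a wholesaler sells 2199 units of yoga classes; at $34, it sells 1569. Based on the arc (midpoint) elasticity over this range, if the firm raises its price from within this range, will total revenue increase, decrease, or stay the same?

increase

Arc ε = (-630/13)(27.50/1884.0) ≈ -0.707.
|ε| = 0.71 < 1, so demand is inelastic. A price rise therefore raises total revenue.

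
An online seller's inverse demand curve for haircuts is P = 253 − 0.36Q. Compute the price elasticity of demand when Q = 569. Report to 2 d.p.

-0.24

At Q = 569, P = 253 − 0.36(569) = 48.16.
dP/dQ = −0.36, so dQ/dP = 1/(−0.36) = -2.778.
ε = (dQ/dP)(P/Q) = (-2.778)(48.16/569).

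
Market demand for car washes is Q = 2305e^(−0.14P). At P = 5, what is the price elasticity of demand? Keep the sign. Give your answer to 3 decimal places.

At P = 5, Q = 1144.629.
dQ/dP = −0.14·2305e^(−0.14P) = −0.14Q = -160.248.
ε = (dQ/dP)(P/Q) = (-160.248)(5/1144.629).

-0.700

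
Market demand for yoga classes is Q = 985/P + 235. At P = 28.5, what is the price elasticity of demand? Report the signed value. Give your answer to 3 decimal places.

At P = 28.5, Q = 269.561.
dQ/dP = −985/P² = -1.213.
ε = (dQ/dP)(P/Q) = (-1.213)(28.5/269.561).
|ε| < 1, so demand is inelastic at this price.

-0.128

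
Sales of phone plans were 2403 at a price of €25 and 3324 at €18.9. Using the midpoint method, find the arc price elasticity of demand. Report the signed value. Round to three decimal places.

-1.157

ΔQ = 3324 − 2403 = 921; ΔP = 18.9 − 25 = -6.1.
Midpoints: P̄ = 21.95, Q̄ = 2863.5.
ε = (ΔQ/ΔP)(P̄/Q̄) = (921/-6.1)(21.95/2863.5).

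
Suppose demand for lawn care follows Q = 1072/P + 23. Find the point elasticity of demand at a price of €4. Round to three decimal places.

At P = 4, Q = 291.
dQ/dP = −1072/P² = -67.
ε = (dQ/dP)(P/Q) = (-67)(4/291).

-0.921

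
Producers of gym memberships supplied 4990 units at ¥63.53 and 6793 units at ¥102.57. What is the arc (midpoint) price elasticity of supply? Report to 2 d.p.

0.65

ΔQ = 6793 − 4990 = 1803; ΔP = 102.57 − 63.53 = 39.04.
Midpoints: P̄ = 83.05, Q̄ = 5891.5.
ε_s = (ΔQ/ΔP)(P̄/Q̄) = (1803/39.04)(83.05/5891.5).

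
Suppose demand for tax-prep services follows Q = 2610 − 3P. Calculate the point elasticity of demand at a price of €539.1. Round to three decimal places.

-1.629

At P = 539.1, Q = 992.700.
dQ/dP = −3.
ε = (dQ/dP)(P/Q) = (-3)(539.1/992.700).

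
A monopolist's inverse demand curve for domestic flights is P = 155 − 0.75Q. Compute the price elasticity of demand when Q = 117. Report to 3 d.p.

-0.766

At Q = 117, P = 155 − 0.75(117) = 67.25.
dP/dQ = −0.75, so dQ/dP = 1/(−0.75) = -1.333.
ε = (dQ/dP)(P/Q) = (-1.333)(67.25/117).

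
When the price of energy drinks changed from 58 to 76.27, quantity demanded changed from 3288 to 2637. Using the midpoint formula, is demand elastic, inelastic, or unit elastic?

Arc ε ≈ -0.807.
|ε| = 0.81 < 1.

inelastic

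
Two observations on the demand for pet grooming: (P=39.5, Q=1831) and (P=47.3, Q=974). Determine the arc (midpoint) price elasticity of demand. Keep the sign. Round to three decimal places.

ΔQ = 974 − 1831 = -857; ΔP = 47.3 − 39.5 = 7.8.
Midpoints: P̄ = 43.40, Q̄ = 1402.5.
ε = (ΔQ/ΔP)(P̄/Q̄) = (-857/7.8)(43.40/1402.5).

-3.400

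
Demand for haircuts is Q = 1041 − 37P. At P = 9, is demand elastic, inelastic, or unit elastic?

Q = 708, dQ/dP = -37.
ε = (dQ/dP)(P/Q) ≈ -0.470.
|ε| = 0.47 < 1.

inelastic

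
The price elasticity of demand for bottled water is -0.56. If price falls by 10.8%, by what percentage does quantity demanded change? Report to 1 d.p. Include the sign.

%ΔQ ≈ ε × %ΔP = (-0.56)(-10.8%) = 6.05%.

6.0%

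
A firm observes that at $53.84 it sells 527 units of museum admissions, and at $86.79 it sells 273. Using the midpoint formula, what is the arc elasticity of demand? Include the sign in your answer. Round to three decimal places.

ΔQ = 273 − 527 = -254; ΔP = 86.79 − 53.84 = 32.95.
Midpoints: P̄ = 70.31, Q̄ = 400.0.
ε = (ΔQ/ΔP)(P̄/Q̄) = (-254/32.95)(70.31/400.0).

-1.355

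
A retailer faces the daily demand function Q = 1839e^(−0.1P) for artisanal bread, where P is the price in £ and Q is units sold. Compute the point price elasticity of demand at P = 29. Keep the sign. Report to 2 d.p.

-2.90

At P = 29, Q = 101.188.
dQ/dP = −0.1·1839e^(−0.1P) = −0.1Q = -10.119.
ε = (dQ/dP)(P/Q) = (-10.119)(29/101.188).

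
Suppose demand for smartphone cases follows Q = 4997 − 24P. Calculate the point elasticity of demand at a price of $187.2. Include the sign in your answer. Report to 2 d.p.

At P = 187.2, Q = 504.200.
dQ/dP = −24.
ε = (dQ/dP)(P/Q) = (-24)(187.2/504.200).

-8.91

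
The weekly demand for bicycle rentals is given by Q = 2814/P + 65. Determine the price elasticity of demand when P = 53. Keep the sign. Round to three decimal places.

-0.450

At P = 53, Q = 118.094.
dQ/dP = −2814/P² = -1.002.
ε = (dQ/dP)(P/Q) = (-1.002)(53/118.094).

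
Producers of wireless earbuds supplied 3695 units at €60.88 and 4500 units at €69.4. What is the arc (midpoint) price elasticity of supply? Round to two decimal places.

1.50

ΔQ = 4500 − 3695 = 805; ΔP = 69.4 − 60.88 = 8.52.
Midpoints: P̄ = 65.14, Q̄ = 4097.5.
ε_s = (ΔQ/ΔP)(P̄/Q̄) = (805/8.52)(65.14/4097.5).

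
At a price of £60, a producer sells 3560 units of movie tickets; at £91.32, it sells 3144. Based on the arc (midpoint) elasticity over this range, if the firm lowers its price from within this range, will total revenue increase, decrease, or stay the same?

decrease

Arc ε = (-416/31.32)(75.66/3352.0) ≈ -0.300.
|ε| = 0.30 < 1, so demand is inelastic. A price cut therefore reduces total revenue.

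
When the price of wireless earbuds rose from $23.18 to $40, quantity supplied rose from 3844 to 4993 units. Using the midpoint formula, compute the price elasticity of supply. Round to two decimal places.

0.49

ΔQ = 4993 − 3844 = 1149; ΔP = 40 − 23.18 = 16.82.
Midpoints: P̄ = 31.59, Q̄ = 4418.5.
ε_s = (ΔQ/ΔP)(P̄/Q̄) = (1149/16.82)(31.59/4418.5).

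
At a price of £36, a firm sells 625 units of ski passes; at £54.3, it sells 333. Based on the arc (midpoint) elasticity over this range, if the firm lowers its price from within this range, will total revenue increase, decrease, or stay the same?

increase

Arc ε = (-292/18.3)(45.15/479.0) ≈ -1.504.
|ε| = 1.50 > 1, so demand is elastic. A price cut therefore raises total revenue.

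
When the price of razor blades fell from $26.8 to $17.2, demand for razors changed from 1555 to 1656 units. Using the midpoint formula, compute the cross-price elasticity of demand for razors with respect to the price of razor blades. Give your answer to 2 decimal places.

ΔQ_x = 1656 − 1555 = 101; ΔP_y = 17.2 − 26.8 = -9.6.
Midpoints: P̄_y = 22.00, Q̄_x = 1605.5.
ε_xy = (ΔQ_x/ΔP_y)(P̄_y/Q̄_x) = (101/-9.6)(22.00/1605.5).

-0.14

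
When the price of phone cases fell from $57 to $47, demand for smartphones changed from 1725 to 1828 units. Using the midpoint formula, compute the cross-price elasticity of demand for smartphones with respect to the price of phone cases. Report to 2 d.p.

-0.30

ΔQ_x = 1828 − 1725 = 103; ΔP_y = 47 − 57 = -10.
Midpoints: P̄_y = 52.00, Q̄_x = 1776.5.
ε_xy = (ΔQ_x/ΔP_y)(P̄_y/Q̄_x) = (103/-10)(52.00/1776.5).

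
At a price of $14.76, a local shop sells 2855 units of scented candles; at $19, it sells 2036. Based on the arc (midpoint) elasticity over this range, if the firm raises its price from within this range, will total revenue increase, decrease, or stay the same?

decrease

Arc ε = (-819/4.24)(16.88/2445.5) ≈ -1.333.
|ε| = 1.33 > 1, so demand is elastic. A price rise therefore reduces total revenue.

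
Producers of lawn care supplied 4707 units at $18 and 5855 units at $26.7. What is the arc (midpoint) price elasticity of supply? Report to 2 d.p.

ΔQ = 5855 − 4707 = 1148; ΔP = 26.7 − 18 = 8.7.
Midpoints: P̄ = 22.35, Q̄ = 5281.0.
ε_s = (ΔQ/ΔP)(P̄/Q̄) = (1148/8.7)(22.35/5281.0).

0.56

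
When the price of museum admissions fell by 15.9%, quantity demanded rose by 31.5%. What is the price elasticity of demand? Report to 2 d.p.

ε = %ΔQ / %ΔP = (31.5)/(-15.9) = -1.981.

-1.98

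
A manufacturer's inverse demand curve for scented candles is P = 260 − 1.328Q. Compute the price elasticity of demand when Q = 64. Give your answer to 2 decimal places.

-2.06

At Q = 64, P = 260 − 1.328(64) = 175.01.
dP/dQ = −1.328, so dQ/dP = 1/(−1.328) = -0.753.
ε = (dQ/dP)(P/Q) = (-0.753)(175.01/64).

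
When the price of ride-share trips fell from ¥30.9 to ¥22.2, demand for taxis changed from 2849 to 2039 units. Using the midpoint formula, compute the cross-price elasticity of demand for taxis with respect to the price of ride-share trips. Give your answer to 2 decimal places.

1.01

ΔQ_x = 2039 − 2849 = -810; ΔP_y = 22.2 − 30.9 = -8.7.
Midpoints: P̄_y = 26.55, Q̄_x = 2444.0.
ε_xy = (ΔQ_x/ΔP_y)(P̄_y/Q̄_x) = (-810/-8.7)(26.55/2444.0).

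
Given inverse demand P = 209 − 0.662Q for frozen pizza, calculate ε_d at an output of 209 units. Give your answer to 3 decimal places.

At Q = 209, P = 209 − 0.662(209) = 70.64.
dP/dQ = −0.662, so dQ/dP = 1/(−0.662) = -1.511.
ε = (dQ/dP)(P/Q) = (-1.511)(70.64/209).

-0.511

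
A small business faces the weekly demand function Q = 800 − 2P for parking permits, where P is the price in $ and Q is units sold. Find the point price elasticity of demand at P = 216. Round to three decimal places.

At P = 216, Q = 368.
dQ/dP = −2.
ε = (dQ/dP)(P/Q) = (-2)(216/368).

-1.174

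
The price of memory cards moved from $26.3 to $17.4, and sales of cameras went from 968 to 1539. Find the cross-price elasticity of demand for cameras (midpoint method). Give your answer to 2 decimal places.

-1.12

ΔQ_x = 1539 − 968 = 571; ΔP_y = 17.4 − 26.3 = -8.9.
Midpoints: P̄_y = 21.85, Q̄_x = 1253.5.
ε_xy = (ΔQ_x/ΔP_y)(P̄_y/Q̄_x) = (571/-8.9)(21.85/1253.5).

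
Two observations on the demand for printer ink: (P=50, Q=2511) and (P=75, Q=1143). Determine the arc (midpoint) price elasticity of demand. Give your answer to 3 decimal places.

ΔQ = 1143 − 2511 = -1368; ΔP = 75 − 50 = 25.
Midpoints: P̄ = 62.50, Q̄ = 1827.0.
ε = (ΔQ/ΔP)(P̄/Q̄) = (-1368/25)(62.50/1827.0).

-1.872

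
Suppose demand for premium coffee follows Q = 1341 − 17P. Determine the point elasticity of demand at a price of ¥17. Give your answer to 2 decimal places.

At P = 17, Q = 1052.
dQ/dP = −17.
ε = (dQ/dP)(P/Q) = (-17)(17/1052).

-0.27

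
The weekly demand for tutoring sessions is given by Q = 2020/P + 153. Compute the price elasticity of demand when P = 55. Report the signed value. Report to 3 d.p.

-0.194

At P = 55, Q = 189.727.
dQ/dP = −2020/P² = -0.668.
ε = (dQ/dP)(P/Q) = (-0.668)(55/189.727).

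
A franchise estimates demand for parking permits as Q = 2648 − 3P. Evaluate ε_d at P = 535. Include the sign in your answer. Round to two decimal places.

-1.54

At P = 535, Q = 1043.
dQ/dP = −3.
ε = (dQ/dP)(P/Q) = (-3)(535/1043).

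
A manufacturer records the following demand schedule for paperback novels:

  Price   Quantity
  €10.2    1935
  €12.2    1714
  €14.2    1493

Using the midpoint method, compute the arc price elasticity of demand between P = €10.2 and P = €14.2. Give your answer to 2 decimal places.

At P = 10.2, Q = 1935; at P = 14.2, Q = 1493.
ΔQ = -442, ΔP = 4.0. Midpoints: P̄ = 12.20, Q̄ = 1714.0.
ε = (ΔQ/ΔP)(P̄/Q̄) = (-442/4.0)(12.20/1714.0).

-0.79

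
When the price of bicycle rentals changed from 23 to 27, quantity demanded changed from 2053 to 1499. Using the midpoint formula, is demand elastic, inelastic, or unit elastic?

Arc ε ≈ -1.950.
|ε| = 1.95 > 1.

elastic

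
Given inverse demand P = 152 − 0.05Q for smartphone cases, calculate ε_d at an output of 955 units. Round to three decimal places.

At Q = 955, P = 152 − 0.05(955) = 104.25.
dP/dQ = −0.05, so dQ/dP = 1/(−0.05) = -20.000.
ε = (dQ/dP)(P/Q) = (-20.000)(104.25/955).

-2.183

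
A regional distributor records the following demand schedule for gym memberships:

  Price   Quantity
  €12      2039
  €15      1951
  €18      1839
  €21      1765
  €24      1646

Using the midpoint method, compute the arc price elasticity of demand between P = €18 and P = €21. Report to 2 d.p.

-0.27

At P = 18, Q = 1839; at P = 21, Q = 1765.
ΔQ = -74, ΔP = 3. Midpoints: P̄ = 19.50, Q̄ = 1802.0.
ε = (ΔQ/ΔP)(P̄/Q̄) = (-74/3)(19.50/1802.0).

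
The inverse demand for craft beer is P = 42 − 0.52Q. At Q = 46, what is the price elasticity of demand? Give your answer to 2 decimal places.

At Q = 46, P = 42 − 0.52(46) = 18.08.
dP/dQ = −0.52, so dQ/dP = 1/(−0.52) = -1.923.
ε = (dQ/dP)(P/Q) = (-1.923)(18.08/46).

-0.76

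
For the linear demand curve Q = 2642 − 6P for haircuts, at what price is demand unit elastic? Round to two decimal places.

220.17

For linear demand Q = a − bP, ε = −bP/(a − bP). |ε| = 1 when bP = a − bP, i.e. P = a/(2b).
P = 2642/(2·6) = 2642/12 = 220.1667.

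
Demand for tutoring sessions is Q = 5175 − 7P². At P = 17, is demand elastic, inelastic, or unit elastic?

elastic

Q = 3152, dQ/dP = -238.
ε = (dQ/dP)(P/Q) ≈ -1.284.
|ε| = 1.28 > 1.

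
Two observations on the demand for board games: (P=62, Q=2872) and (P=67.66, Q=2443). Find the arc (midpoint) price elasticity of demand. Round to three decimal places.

ΔQ = 2443 − 2872 = -429; ΔP = 67.66 − 62 = 5.66.
Midpoints: P̄ = 64.83, Q̄ = 2657.5.
ε = (ΔQ/ΔP)(P̄/Q̄) = (-429/5.66)(64.83/2657.5).

-1.849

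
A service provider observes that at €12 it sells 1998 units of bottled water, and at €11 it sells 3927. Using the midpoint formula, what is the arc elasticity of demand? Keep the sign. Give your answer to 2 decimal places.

ΔQ = 3927 − 1998 = 1929; ΔP = 11 − 12 = -1.
Midpoints: P̄ = 11.50, Q̄ = 2962.5.
ε = (ΔQ/ΔP)(P̄/Q̄) = (1929/-1)(11.50/2962.5).

-7.49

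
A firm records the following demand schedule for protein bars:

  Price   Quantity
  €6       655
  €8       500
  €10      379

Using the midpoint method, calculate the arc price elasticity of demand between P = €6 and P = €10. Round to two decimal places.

At P = 6, Q = 655; at P = 10, Q = 379.
ΔQ = -276, ΔP = 4. Midpoints: P̄ = 8.00, Q̄ = 517.0.
ε = (ΔQ/ΔP)(P̄/Q̄) = (-276/4)(8.00/517.0).

-1.07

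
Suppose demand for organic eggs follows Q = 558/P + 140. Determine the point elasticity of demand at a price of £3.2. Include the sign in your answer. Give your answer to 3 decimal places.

-0.555

At P = 3.2, Q = 314.375.
dQ/dP = −558/P² = -54.492.
ε = (dQ/dP)(P/Q) = (-54.492)(3.2/314.375).
|ε| < 1, so demand is inelastic at this price.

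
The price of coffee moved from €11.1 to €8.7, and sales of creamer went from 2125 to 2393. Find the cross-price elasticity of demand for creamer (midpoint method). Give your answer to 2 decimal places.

-0.49

ΔQ_x = 2393 − 2125 = 268; ΔP_y = 8.7 − 11.1 = -2.4.
Midpoints: P̄_y = 9.90, Q̄_x = 2259.0.
ε_xy = (ΔQ_x/ΔP_y)(P̄_y/Q̄_x) = (268/-2.4)(9.90/2259.0).
ε_xy < 0, so the goods are complements.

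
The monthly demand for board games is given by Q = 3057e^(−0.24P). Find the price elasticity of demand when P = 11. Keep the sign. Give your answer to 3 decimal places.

At P = 11, Q = 218.151.
dQ/dP = −0.24·3057e^(−0.24P) = −0.24Q = -52.356.
ε = (dQ/dP)(P/Q) = (-52.356)(11/218.151).
|ε| > 1, so demand is elastic at this price.

-2.640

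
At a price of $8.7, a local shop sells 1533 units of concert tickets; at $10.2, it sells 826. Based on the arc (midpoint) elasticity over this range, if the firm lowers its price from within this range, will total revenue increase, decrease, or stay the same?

Arc ε = (-707/1.5)(9.45/1179.5) ≈ -3.776.
|ε| = 3.78 > 1, so demand is elastic. A price cut therefore raises total revenue.

increase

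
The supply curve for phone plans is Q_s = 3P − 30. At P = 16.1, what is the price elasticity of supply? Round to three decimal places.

2.639

At P = 16.1, Q_s = 18.30.
dQ_s/dP = 3.
ε_s = (dQ_s/dP)(P/Q_s) = (3)(16.1/18.30).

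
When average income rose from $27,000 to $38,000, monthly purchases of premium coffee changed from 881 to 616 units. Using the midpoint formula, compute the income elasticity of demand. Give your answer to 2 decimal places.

-1.05

ΔQ = -265, ΔI = 11000. Midpoints: Ī = 32,500, Q̄ = 748.5.
ε_I = (ΔQ/ΔI)(Ī/Q̄) = (-265/11000)(32500/748.5).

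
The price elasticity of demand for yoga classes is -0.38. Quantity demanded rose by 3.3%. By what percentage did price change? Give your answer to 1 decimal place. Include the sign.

%ΔP ≈ %ΔQ / ε = (3.3%)/(-0.38) = -8.68%.

-8.7%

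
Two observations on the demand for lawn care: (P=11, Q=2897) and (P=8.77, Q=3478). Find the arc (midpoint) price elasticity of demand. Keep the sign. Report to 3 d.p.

-0.808

ΔQ = 3478 − 2897 = 581; ΔP = 8.77 − 11 = -2.23.
Midpoints: P̄ = 9.88, Q̄ = 3187.5.
ε = (ΔQ/ΔP)(P̄/Q̄) = (581/-2.23)(9.88/3187.5).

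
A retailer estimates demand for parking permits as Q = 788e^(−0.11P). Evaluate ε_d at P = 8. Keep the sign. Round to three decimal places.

-0.880

At P = 8, Q = 326.849.
dQ/dP = −0.11·788e^(−0.11P) = −0.11Q = -35.953.
ε = (dQ/dP)(P/Q) = (-35.953)(8/326.849).
|ε| < 1, so demand is inelastic at this price.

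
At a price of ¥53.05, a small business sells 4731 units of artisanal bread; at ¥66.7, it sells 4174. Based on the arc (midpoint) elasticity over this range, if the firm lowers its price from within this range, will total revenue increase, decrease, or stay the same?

decrease

Arc ε = (-557/13.65)(59.88/4452.5) ≈ -0.549.
|ε| = 0.55 < 1, so demand is inelastic. A price cut therefore reduces total revenue.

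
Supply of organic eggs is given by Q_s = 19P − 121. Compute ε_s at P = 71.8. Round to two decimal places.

At P = 71.8, Q_s = 1243.20.
dQ_s/dP = 19.
ε_s = (dQ_s/dP)(P/Q_s) = (19)(71.8/1243.20).

1.10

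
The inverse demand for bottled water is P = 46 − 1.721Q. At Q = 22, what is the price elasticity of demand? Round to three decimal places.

-0.215

At Q = 22, P = 46 − 1.721(22) = 8.14.
dP/dQ = −1.721, so dQ/dP = 1/(−1.721) = -0.581.
ε = (dQ/dP)(P/Q) = (-0.581)(8.14/22).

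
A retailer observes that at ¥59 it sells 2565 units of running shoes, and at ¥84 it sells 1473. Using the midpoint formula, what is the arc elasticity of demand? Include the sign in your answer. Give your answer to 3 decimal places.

-1.547

ΔQ = 1473 − 2565 = -1092; ΔP = 84 − 59 = 25.
Midpoints: P̄ = 71.50, Q̄ = 2019.0.
ε = (ΔQ/ΔP)(P̄/Q̄) = (-1092/25)(71.50/2019.0).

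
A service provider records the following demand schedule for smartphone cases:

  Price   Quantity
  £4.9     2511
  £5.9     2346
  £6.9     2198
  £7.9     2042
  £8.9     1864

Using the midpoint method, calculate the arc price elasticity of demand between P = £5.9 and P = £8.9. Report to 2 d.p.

At P = 5.9, Q = 2346; at P = 8.9, Q = 1864.
ΔQ = -482, ΔP = 3.0. Midpoints: P̄ = 7.40, Q̄ = 2105.0.
ε = (ΔQ/ΔP)(P̄/Q̄) = (-482/3.0)(7.40/2105.0).

-0.56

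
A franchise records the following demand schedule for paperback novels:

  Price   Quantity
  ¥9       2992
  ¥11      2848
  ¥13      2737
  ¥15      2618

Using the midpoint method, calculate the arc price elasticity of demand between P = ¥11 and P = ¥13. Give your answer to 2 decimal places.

At P = 11, Q = 2848; at P = 13, Q = 2737.
ΔQ = -111, ΔP = 2. Midpoints: P̄ = 12.00, Q̄ = 2792.5.
ε = (ΔQ/ΔP)(P̄/Q̄) = (-111/2)(12.00/2792.5).

-0.24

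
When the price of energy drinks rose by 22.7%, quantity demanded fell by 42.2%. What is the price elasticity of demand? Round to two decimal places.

ε = %ΔQ / %ΔP = (-42.2)/(22.7) = -1.859.

-1.86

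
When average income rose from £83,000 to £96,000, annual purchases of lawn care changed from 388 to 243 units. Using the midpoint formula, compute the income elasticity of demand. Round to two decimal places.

ΔQ = -145, ΔI = 13000. Midpoints: Ī = 89,500, Q̄ = 315.5.
ε_I = (ΔQ/ΔI)(Ī/Q̄) = (-145/13000)(89500/315.5).

-3.16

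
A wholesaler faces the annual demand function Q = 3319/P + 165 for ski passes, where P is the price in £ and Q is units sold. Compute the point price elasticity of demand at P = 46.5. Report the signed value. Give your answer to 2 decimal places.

At P = 46.5, Q = 236.376.
dQ/dP = −3319/P² = -1.535.
ε = (dQ/dP)(P/Q) = (-1.535)(46.5/236.376).

-0.30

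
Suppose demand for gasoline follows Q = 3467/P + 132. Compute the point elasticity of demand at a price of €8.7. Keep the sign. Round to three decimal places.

-0.751

At P = 8.7, Q = 530.506.
dQ/dP = −3467/P² = -45.805.
ε = (dQ/dP)(P/Q) = (-45.805)(8.7/530.506).
|ε| < 1, so demand is inelastic at this price.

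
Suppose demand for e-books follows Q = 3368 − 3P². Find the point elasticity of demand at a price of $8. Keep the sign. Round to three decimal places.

-0.121

At P = 8, Q = 3176.
dQ/dP = −6P = -48.
ε = (dQ/dP)(P/Q) = (-48)(8/3176).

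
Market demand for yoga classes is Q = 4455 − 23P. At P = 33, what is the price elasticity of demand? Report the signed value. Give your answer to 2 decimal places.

At P = 33, Q = 3696.
dQ/dP = −23.
ε = (dQ/dP)(P/Q) = (-23)(33/3696).

-0.21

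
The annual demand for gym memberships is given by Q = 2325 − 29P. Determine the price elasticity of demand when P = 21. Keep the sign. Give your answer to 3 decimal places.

-0.355

At P = 21, Q = 1716.
dQ/dP = −29.
ε = (dQ/dP)(P/Q) = (-29)(21/1716).
|ε| < 1, so demand is inelastic at this price.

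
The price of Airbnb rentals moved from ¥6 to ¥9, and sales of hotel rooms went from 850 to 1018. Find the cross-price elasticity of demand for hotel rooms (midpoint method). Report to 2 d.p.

ΔQ_x = 1018 − 850 = 168; ΔP_y = 9 − 6 = 3.
Midpoints: P̄_y = 7.50, Q̄_x = 934.0.
ε_xy = (ΔQ_x/ΔP_y)(P̄_y/Q̄_x) = (168/3)(7.50/934.0).

0.45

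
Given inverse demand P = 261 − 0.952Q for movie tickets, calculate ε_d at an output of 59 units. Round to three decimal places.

At Q = 59, P = 261 − 0.952(59) = 204.83.
dP/dQ = −0.952, so dQ/dP = 1/(−0.952) = -1.050.
ε = (dQ/dP)(P/Q) = (-1.050)(204.83/59).

-3.647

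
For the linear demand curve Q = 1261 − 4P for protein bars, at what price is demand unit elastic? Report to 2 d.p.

For linear demand Q = a − bP, ε = −bP/(a − bP). |ε| = 1 when bP = a − bP, i.e. P = a/(2b).
P = 1261/(2·4) = 1261/8 = 157.6250.

157.63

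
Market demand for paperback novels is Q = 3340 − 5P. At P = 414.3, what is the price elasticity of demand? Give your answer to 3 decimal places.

At P = 414.3, Q = 1268.500.
dQ/dP = −5.
ε = (dQ/dP)(P/Q) = (-5)(414.3/1268.500).
|ε| > 1, so demand is elastic at this price.

-1.633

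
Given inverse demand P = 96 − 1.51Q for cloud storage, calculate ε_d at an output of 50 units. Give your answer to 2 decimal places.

At Q = 50, P = 96 − 1.51(50) = 20.50.
dP/dQ = −1.51, so dQ/dP = 1/(−1.51) = -0.662.
ε = (dQ/dP)(P/Q) = (-0.662)(20.50/50).

-0.27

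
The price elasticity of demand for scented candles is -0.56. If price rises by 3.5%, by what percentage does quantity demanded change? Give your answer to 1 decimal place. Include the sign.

%ΔQ ≈ ε × %ΔP = (-0.56)(3.5%) = -1.96%.

-2.0%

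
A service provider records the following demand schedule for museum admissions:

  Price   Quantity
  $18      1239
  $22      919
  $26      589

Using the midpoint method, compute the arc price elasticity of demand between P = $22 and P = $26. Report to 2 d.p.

At P = 22, Q = 919; at P = 26, Q = 589.
ΔQ = -330, ΔP = 4. Midpoints: P̄ = 24.00, Q̄ = 754.0.
ε = (ΔQ/ΔP)(P̄/Q̄) = (-330/4)(24.00/754.0).

-2.63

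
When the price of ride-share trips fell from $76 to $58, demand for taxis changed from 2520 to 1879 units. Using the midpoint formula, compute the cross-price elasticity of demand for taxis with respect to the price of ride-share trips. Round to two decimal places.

1.08

ΔQ_x = 1879 − 2520 = -641; ΔP_y = 58 − 76 = -18.
Midpoints: P̄_y = 67.00, Q̄_x = 2199.5.
ε_xy = (ΔQ_x/ΔP_y)(P̄_y/Q̄_x) = (-641/-18)(67.00/2199.5).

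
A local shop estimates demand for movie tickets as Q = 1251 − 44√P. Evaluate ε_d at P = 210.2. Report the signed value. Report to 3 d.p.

At P = 210.2, Q = 613.076.
dQ/dP = −44/(2√P) = -1.517.
ε = (dQ/dP)(P/Q) = (-1.517)(210.2/613.076).

-0.520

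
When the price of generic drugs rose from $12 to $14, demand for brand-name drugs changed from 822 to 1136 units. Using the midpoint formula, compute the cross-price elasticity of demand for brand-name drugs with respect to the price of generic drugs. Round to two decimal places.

ΔQ_x = 1136 − 822 = 314; ΔP_y = 14 − 12 = 2.
Midpoints: P̄_y = 13.00, Q̄_x = 979.0.
ε_xy = (ΔQ_x/ΔP_y)(P̄_y/Q̄_x) = (314/2)(13.00/979.0).

2.08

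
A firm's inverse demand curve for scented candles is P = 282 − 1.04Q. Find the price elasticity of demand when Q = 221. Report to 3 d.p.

-0.227

At Q = 221, P = 282 − 1.04(221) = 52.16.
dP/dQ = −1.04, so dQ/dP = 1/(−1.04) = -0.962.
ε = (dQ/dP)(P/Q) = (-0.962)(52.16/221).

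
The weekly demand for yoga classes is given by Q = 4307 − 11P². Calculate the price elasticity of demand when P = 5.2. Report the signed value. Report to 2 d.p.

At P = 5.2, Q = 4009.560.
dQ/dP = −22P = -114.400.
ε = (dQ/dP)(P/Q) = (-114.400)(5.2/4009.560).

-0.15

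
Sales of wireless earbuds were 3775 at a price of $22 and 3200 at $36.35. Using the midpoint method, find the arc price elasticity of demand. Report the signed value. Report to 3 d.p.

-0.335

ΔQ = 3200 − 3775 = -575; ΔP = 36.35 − 22 = 14.35.
Midpoints: P̄ = 29.18, Q̄ = 3487.5.
ε = (ΔQ/ΔP)(P̄/Q̄) = (-575/14.35)(29.18/3487.5).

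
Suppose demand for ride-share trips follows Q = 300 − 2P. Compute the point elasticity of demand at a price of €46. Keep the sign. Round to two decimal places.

-0.44

At P = 46, Q = 208.
dQ/dP = −2.
ε = (dQ/dP)(P/Q) = (-2)(46/208).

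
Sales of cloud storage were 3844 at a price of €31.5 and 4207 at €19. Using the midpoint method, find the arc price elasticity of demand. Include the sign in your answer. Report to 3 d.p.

-0.182

ΔQ = 4207 − 3844 = 363; ΔP = 19 − 31.5 = -12.5.
Midpoints: P̄ = 25.25, Q̄ = 4025.5.
ε = (ΔQ/ΔP)(P̄/Q̄) = (363/-12.5)(25.25/4025.5).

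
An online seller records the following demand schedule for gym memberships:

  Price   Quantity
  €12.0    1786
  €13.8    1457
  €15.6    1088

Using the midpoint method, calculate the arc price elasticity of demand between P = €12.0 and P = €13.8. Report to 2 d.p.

At P = 12.0, Q = 1786; at P = 13.8, Q = 1457.
ΔQ = -329, ΔP = 1.8. Midpoints: P̄ = 12.90, Q̄ = 1621.5.
ε = (ΔQ/ΔP)(P̄/Q̄) = (-329/1.8)(12.90/1621.5).

-1.45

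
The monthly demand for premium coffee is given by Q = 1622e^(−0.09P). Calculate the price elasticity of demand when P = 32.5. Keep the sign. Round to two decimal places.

At P = 32.5, Q = 87.044.
dQ/dP = −0.09·1622e^(−0.09P) = −0.09Q = -7.834.
ε = (dQ/dP)(P/Q) = (-7.834)(32.5/87.044).

-2.93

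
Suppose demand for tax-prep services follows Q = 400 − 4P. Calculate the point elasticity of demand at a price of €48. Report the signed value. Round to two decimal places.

-0.92

At P = 48, Q = 208.
dQ/dP = −4.
ε = (dQ/dP)(P/Q) = (-4)(48/208).
|ε| < 1, so demand is inelastic at this price.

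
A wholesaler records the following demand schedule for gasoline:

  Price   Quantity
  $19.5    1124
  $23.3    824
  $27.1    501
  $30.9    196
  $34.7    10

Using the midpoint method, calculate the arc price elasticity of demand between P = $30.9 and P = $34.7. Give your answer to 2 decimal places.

-15.59

At P = 30.9, Q = 196; at P = 34.7, Q = 10.
ΔQ = -186, ΔP = 3.8. Midpoints: P̄ = 32.80, Q̄ = 103.0.
ε = (ΔQ/ΔP)(P̄/Q̄) = (-186/3.8)(32.80/103.0).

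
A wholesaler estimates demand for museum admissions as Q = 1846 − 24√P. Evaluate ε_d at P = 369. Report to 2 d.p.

At P = 369, Q = 1384.975.
dQ/dP = −24/(2√P) = -0.625.
ε = (dQ/dP)(P/Q) = (-0.625)(369/1384.975).

-0.17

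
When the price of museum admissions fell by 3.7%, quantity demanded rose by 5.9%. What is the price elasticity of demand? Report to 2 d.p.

ε = %ΔQ / %ΔP = (5.9)/(-3.7) = -1.595.

-1.59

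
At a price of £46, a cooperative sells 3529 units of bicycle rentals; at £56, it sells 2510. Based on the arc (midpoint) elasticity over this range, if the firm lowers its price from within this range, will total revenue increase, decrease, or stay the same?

Arc ε = (-1019/10)(51.00/3019.5) ≈ -1.721.
|ε| = 1.72 > 1, so demand is elastic. A price cut therefore raises total revenue.

increase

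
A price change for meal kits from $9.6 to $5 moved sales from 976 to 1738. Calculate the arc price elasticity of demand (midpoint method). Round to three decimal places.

ΔQ = 1738 − 976 = 762; ΔP = 5 − 9.6 = -4.6.
Midpoints: P̄ = 7.30, Q̄ = 1357.0.
ε = (ΔQ/ΔP)(P̄/Q̄) = (762/-4.6)(7.30/1357.0).

-0.891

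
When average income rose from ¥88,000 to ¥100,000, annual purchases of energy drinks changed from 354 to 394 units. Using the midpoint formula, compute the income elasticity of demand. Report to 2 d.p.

ΔQ = 40, ΔI = 12000. Midpoints: Ī = 94,000, Q̄ = 374.0.
ε_I = (ΔQ/ΔI)(Ī/Q̄) = (40/12000)(94000/374.0).

0.84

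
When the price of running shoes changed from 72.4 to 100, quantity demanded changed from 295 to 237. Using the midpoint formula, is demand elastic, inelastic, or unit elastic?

Arc ε ≈ -0.681.
|ε| = 0.68 < 1.

inelastic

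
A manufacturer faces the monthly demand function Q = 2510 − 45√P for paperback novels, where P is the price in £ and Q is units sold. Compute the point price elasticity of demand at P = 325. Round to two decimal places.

-0.24

At P = 325, Q = 1698.751.
dQ/dP = −45/(2√P) = -1.248.
ε = (dQ/dP)(P/Q) = (-1.248)(325/1698.751).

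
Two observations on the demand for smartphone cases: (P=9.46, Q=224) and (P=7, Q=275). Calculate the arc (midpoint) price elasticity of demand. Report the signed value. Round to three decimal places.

ΔQ = 275 − 224 = 51; ΔP = 7 − 9.46 = -2.46.
Midpoints: P̄ = 8.23, Q̄ = 249.5.
ε = (ΔQ/ΔP)(P̄/Q̄) = (51/-2.46)(8.23/249.5).

-0.684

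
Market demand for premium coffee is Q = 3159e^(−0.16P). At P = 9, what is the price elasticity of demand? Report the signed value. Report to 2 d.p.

-1.44

At P = 9, Q = 748.455.
dQ/dP = −0.16·3159e^(−0.16P) = −0.16Q = -119.753.
ε = (dQ/dP)(P/Q) = (-119.753)(9/748.455).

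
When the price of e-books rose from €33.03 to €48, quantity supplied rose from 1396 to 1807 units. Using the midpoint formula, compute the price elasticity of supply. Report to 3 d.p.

0.695

ΔQ = 1807 − 1396 = 411; ΔP = 48 − 33.03 = 14.97.
Midpoints: P̄ = 40.52, Q̄ = 1601.5.
ε_s = (ΔQ/ΔP)(P̄/Q̄) = (411/14.97)(40.52/1601.5).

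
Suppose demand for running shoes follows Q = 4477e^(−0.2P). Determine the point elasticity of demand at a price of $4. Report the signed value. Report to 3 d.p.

At P = 4, Q = 2011.646.
dQ/dP = −0.2·4477e^(−0.2P) = −0.2Q = -402.329.
ε = (dQ/dP)(P/Q) = (-402.329)(4/2011.646).
|ε| < 1, so demand is inelastic at this price.

-0.800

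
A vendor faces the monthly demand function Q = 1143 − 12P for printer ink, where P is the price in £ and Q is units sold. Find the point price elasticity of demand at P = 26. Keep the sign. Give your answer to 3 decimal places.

-0.375

At P = 26, Q = 831.
dQ/dP = −12.
ε = (dQ/dP)(P/Q) = (-12)(26/831).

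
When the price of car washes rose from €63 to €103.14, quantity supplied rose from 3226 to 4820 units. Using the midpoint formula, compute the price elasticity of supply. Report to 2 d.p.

ΔQ = 4820 − 3226 = 1594; ΔP = 103.14 − 63 = 40.14.
Midpoints: P̄ = 83.07, Q̄ = 4023.0.
ε_s = (ΔQ/ΔP)(P̄/Q̄) = (1594/40.14)(83.07/4023.0).

0.82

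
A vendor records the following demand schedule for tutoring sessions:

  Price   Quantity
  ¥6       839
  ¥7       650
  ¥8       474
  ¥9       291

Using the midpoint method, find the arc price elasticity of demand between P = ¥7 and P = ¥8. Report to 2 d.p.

At P = 7, Q = 650; at P = 8, Q = 474.
ΔQ = -176, ΔP = 1. Midpoints: P̄ = 7.50, Q̄ = 562.0.
ε = (ΔQ/ΔP)(P̄/Q̄) = (-176/1)(7.50/562.0).

-2.35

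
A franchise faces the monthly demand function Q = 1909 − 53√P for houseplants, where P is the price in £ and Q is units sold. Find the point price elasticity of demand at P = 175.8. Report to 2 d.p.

-0.29

At P = 175.8, Q = 1206.275.
dQ/dP = −53/(2√P) = -1.999.
ε = (dQ/dP)(P/Q) = (-1.999)(175.8/1206.275).
|ε| < 1, so demand is inelastic at this price.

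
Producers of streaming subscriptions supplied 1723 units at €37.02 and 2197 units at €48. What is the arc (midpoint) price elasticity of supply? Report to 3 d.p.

0.936

ΔQ = 2197 − 1723 = 474; ΔP = 48 − 37.02 = 10.98.
Midpoints: P̄ = 42.51, Q̄ = 1960.0.
ε_s = (ΔQ/ΔP)(P̄/Q̄) = (474/10.98)(42.51/1960.0).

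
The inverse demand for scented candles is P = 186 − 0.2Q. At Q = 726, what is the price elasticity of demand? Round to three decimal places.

At Q = 726, P = 186 − 0.2(726) = 40.80.
dP/dQ = −0.2, so dQ/dP = 1/(−0.2) = -5.000.
ε = (dQ/dP)(P/Q) = (-5.000)(40.80/726).

-0.281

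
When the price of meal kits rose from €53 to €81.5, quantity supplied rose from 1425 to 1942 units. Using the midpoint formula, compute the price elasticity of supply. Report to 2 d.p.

0.72

ΔQ = 1942 − 1425 = 517; ΔP = 81.5 − 53 = 28.5.
Midpoints: P̄ = 67.25, Q̄ = 1683.5.
ε_s = (ΔQ/ΔP)(P̄/Q̄) = (517/28.5)(67.25/1683.5).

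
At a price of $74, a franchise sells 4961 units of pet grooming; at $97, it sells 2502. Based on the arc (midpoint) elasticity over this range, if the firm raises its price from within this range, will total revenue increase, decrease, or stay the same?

decrease

Arc ε = (-2459/23)(85.50/3731.5) ≈ -2.450.
|ε| = 2.45 > 1, so demand is elastic. A price rise therefore reduces total revenue.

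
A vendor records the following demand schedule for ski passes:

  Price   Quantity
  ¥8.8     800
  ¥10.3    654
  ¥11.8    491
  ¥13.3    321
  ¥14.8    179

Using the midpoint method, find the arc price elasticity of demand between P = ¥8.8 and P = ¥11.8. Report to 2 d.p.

-1.64

At P = 8.8, Q = 800; at P = 11.8, Q = 491.
ΔQ = -309, ΔP = 3.0. Midpoints: P̄ = 10.30, Q̄ = 645.5.
ε = (ΔQ/ΔP)(P̄/Q̄) = (-309/3.0)(10.30/645.5).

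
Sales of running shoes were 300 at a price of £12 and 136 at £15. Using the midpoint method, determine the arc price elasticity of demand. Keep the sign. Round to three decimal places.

ΔQ = 136 − 300 = -164; ΔP = 15 − 12 = 3.
Midpoints: P̄ = 13.50, Q̄ = 218.0.
ε = (ΔQ/ΔP)(P̄/Q̄) = (-164/3)(13.50/218.0).

-3.385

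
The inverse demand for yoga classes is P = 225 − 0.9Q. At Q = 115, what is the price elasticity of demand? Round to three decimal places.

-1.174

At Q = 115, P = 225 − 0.9(115) = 121.50.
dP/dQ = −0.9, so dQ/dP = 1/(−0.9) = -1.111.
ε = (dQ/dP)(P/Q) = (-1.111)(121.50/115).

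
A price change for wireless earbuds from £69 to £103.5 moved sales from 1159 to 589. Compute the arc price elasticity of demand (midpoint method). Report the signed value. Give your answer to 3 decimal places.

-1.630

ΔQ = 589 − 1159 = -570; ΔP = 103.5 − 69 = 34.5.
Midpoints: P̄ = 86.25, Q̄ = 874.0.
ε = (ΔQ/ΔP)(P̄/Q̄) = (-570/34.5)(86.25/874.0).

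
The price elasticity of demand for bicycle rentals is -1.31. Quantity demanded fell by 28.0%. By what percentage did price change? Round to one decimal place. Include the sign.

%ΔP ≈ %ΔQ / ε = (-28.0%)/(-1.31) = 21.37%.

21.4%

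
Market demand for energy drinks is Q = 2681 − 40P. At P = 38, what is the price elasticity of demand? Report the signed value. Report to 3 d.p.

At P = 38, Q = 1161.
dQ/dP = −40.
ε = (dQ/dP)(P/Q) = (-40)(38/1161).
|ε| > 1, so demand is elastic at this price.

-1.309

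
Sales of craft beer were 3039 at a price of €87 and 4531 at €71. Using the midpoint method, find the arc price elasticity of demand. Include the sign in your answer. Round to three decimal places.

-1.946

ΔQ = 4531 − 3039 = 1492; ΔP = 71 − 87 = -16.
Midpoints: P̄ = 79.00, Q̄ = 3785.0.
ε = (ΔQ/ΔP)(P̄/Q̄) = (1492/-16)(79.00/3785.0).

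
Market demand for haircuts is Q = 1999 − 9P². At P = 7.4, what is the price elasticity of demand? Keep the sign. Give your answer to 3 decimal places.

At P = 7.4, Q = 1506.160.
dQ/dP = −18P = -133.200.
ε = (dQ/dP)(P/Q) = (-133.200)(7.4/1506.160).
|ε| < 1, so demand is inelastic at this price.

-0.654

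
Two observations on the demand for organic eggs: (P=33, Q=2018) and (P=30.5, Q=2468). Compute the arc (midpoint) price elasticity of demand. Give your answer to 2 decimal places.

ΔQ = 2468 − 2018 = 450; ΔP = 30.5 − 33 = -2.5.
Midpoints: P̄ = 31.75, Q̄ = 2243.0.
ε = (ΔQ/ΔP)(P̄/Q̄) = (450/-2.5)(31.75/2243.0).

-2.55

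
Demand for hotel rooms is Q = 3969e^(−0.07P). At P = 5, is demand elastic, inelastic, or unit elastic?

Q = 2796.907, dQ/dP = -195.783.
ε = (dQ/dP)(P/Q) ≈ -0.350.
|ε| = 0.35 < 1.

inelastic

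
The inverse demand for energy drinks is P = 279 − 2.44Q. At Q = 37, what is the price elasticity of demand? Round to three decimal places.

-2.090

At Q = 37, P = 279 − 2.44(37) = 188.72.
dP/dQ = −2.44, so dQ/dP = 1/(−2.44) = -0.410.
ε = (dQ/dP)(P/Q) = (-0.410)(188.72/37).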